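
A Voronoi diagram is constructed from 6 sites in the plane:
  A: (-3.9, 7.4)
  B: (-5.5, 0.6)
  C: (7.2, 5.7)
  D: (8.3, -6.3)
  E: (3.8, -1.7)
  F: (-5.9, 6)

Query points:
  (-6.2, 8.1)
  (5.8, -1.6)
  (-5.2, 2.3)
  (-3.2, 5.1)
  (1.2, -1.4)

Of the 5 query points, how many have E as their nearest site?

(-6.2, 8.1) — d² to each: A:5.78, B:56.74, C:185.32, D:417.61, E:196.04, F:4.5 → nearest is F
(5.8, -1.6) — d² to each: A:175.09, B:132.53, C:55.25, D:28.34, E:4.01, F:194.65 → nearest is E
(-5.2, 2.3) — d² to each: A:27.7, B:2.98, C:165.32, D:256.21, E:97, F:14.18 → nearest is B
(-3.2, 5.1) — d² to each: A:5.78, B:25.54, C:108.52, D:262.21, E:95.24, F:8.1 → nearest is A
(1.2, -1.4) — d² to each: A:103.45, B:48.89, C:86.41, D:74.42, E:6.85, F:105.17 → nearest is E
2 of the 5 points have E as nearest.

2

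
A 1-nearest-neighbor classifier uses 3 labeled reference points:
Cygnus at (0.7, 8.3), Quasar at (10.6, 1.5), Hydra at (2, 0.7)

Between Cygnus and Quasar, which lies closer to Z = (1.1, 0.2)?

Compare squared distances:
d²(Z, Cygnus) = (1.1−0.7)² + (0.2−8.3)² = 0.16 + 65.61 = 65.77
d²(Z, Quasar) = (1.1−10.6)² + (0.2−1.5)² = 90.25 + 1.69 = 91.94
65.77 < 91.94, so Cygnus is closer.

Cygnus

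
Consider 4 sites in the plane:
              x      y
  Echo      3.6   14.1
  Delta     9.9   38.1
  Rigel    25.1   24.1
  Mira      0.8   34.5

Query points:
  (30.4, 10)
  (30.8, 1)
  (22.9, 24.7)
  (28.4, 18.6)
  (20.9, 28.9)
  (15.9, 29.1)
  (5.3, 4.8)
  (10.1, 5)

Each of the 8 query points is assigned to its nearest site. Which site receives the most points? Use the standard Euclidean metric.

Rigel

(30.4, 10) — d² to each: Echo:735.05, Delta:1209.86, Rigel:226.9, Mira:1476.41 → nearest is Rigel
(30.8, 1) — d² to each: Echo:911.45, Delta:1813.22, Rigel:566.1, Mira:2022.25 → nearest is Rigel
(22.9, 24.7) — d² to each: Echo:484.85, Delta:348.56, Rigel:5.2, Mira:584.45 → nearest is Rigel
(28.4, 18.6) — d² to each: Echo:635.29, Delta:722.5, Rigel:41.14, Mira:1014.57 → nearest is Rigel
(20.9, 28.9) — d² to each: Echo:518.33, Delta:205.64, Rigel:40.68, Mira:435.37 → nearest is Rigel
(15.9, 29.1) — d² to each: Echo:376.29, Delta:117, Rigel:109.64, Mira:257.17 → nearest is Rigel
(5.3, 4.8) — d² to each: Echo:89.38, Delta:1130.05, Rigel:764.53, Mira:902.34 → nearest is Echo
(10.1, 5) — d² to each: Echo:125.06, Delta:1095.65, Rigel:589.81, Mira:956.74 → nearest is Echo
Tally — Echo:2, Rigel:6. Rigel captures the most (6).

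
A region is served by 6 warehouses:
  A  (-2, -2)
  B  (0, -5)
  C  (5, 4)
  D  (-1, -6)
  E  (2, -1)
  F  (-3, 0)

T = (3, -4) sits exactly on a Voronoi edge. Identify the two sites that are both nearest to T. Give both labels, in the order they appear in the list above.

Squared distances from T to each site:
|TA|² = 25 + 4 = 29
|TB|² = 9 + 1 = 10
|TC|² = 4 + 64 = 68
|TD|² = 16 + 4 = 20
|TE|² = 1 + 9 = 10
|TF|² = 36 + 16 = 52
T is equidistant from B and E (both at squared distance 10), and every other site is strictly farther — so T lies on the B–E Voronoi edge.

B and E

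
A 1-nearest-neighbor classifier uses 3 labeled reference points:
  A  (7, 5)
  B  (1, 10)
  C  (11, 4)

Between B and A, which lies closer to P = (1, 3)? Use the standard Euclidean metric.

Compare squared distances:
|PB|² = (1−1)² + (3−10)² = 0 + 49 = 49
|PA|² = (1−7)² + (3−5)² = 36 + 4 = 40
49 > 40, so A is closer.

A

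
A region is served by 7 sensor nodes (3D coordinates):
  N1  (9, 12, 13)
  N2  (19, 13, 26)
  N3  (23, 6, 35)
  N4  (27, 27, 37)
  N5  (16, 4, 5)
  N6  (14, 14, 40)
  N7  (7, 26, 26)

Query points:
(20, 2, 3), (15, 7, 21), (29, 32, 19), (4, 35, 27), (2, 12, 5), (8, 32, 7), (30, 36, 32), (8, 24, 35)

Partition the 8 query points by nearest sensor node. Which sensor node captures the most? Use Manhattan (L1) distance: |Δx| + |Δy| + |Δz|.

(20, 2, 3) — d to each: N1:31, N2:35, N3:39, N4:66, N5:8, N6:55, N7:60 → nearest is N5
(15, 7, 21) — d to each: N1:19, N2:15, N3:23, N4:48, N5:20, N6:27, N7:32 → nearest is N2
(29, 32, 19) — d to each: N1:46, N2:36, N3:48, N4:25, N5:55, N6:54, N7:35 → nearest is N4
(4, 35, 27) — d to each: N1:42, N2:38, N3:56, N4:41, N5:65, N6:44, N7:13 → nearest is N7
(2, 12, 5) — d to each: N1:15, N2:39, N3:57, N4:72, N5:22, N6:49, N7:40 → nearest is N1
(8, 32, 7) — d to each: N1:27, N2:49, N3:69, N4:54, N5:38, N6:57, N7:26 → nearest is N7
(30, 36, 32) — d to each: N1:64, N2:40, N3:40, N4:17, N5:73, N6:46, N7:39 → nearest is N4
(8, 24, 35) — d to each: N1:35, N2:31, N3:33, N4:24, N5:58, N6:21, N7:12 → nearest is N7
Tally — N1:1, N2:1, N4:2, N5:1, N7:3. N7 captures the most (3).

N7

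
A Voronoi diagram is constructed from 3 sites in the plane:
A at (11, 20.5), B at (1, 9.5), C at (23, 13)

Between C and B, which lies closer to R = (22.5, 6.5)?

Compare squared distances:
|RC|² = (22.5−23)² + (6.5−13)² = 0.25 + 42.25 = 42.5
|RB|² = (22.5−1)² + (6.5−9.5)² = 462.25 + 9 = 471.25
42.5 < 471.25, so C is closer.

C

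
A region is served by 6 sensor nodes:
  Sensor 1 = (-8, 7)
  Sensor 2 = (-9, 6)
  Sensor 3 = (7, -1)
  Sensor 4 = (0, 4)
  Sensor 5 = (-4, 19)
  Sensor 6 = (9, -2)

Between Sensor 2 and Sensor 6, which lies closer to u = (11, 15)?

Sensor 6

Compare squared distances:
d²(u, Sensor 2) = (11−(-9))² + (15−6)² = 400 + 81 = 481
d²(u, Sensor 6) = (11−9)² + (15−(-2))² = 4 + 289 = 293
481 > 293, so Sensor 6 is closer.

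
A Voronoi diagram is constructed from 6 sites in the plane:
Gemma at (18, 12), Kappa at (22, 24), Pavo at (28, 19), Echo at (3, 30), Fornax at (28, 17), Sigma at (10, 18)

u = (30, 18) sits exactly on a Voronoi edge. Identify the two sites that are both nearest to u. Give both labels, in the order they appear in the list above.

Squared distances from u to each site:
d²(u, Gemma) = 144 + 36 = 180
d²(u, Kappa) = 64 + 36 = 100
d²(u, Pavo) = 4 + 1 = 5
d²(u, Echo) = 729 + 144 = 873
d²(u, Fornax) = 4 + 1 = 5
d²(u, Sigma) = 400 + 0 = 400
u is equidistant from Pavo and Fornax (both at squared distance 5), and every other site is strictly farther — so u lies on the Pavo–Fornax Voronoi edge.

Pavo and Fornax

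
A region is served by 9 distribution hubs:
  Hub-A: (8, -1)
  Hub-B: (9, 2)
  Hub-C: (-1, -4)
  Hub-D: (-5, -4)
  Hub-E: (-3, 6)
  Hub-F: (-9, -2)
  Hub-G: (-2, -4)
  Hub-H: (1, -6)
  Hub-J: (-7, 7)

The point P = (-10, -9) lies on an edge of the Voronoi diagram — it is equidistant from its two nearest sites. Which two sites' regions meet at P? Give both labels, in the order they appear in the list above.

Hub-D and Hub-F

Squared distances from P to each site:
d²(P, Hub-A) = 324 + 64 = 388
d²(P, Hub-B) = 361 + 121 = 482
d²(P, Hub-C) = 81 + 25 = 106
d²(P, Hub-D) = 25 + 25 = 50
d²(P, Hub-E) = 49 + 225 = 274
d²(P, Hub-F) = 1 + 49 = 50
d²(P, Hub-G) = 64 + 25 = 89
d²(P, Hub-H) = 121 + 9 = 130
d²(P, Hub-J) = 9 + 256 = 265
P is equidistant from Hub-D and Hub-F (both at squared distance 50), and every other site is strictly farther — so P lies on the Hub-D–Hub-F Voronoi edge.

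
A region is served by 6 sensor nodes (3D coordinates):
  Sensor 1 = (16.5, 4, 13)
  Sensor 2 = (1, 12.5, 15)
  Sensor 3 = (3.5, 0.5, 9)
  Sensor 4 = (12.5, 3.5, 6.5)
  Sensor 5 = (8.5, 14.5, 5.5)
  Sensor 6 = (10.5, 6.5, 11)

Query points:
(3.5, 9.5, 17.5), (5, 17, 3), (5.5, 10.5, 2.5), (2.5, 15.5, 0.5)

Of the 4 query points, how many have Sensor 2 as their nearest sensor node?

(3.5, 9.5, 17.5) — d² to each: Sensor 1:219.5, Sensor 2:21.5, Sensor 3:153.25, Sensor 4:238, Sensor 5:194, Sensor 6:100.25 → nearest is Sensor 2
(5, 17, 3) — d² to each: Sensor 1:401.25, Sensor 2:180.25, Sensor 3:310.5, Sensor 4:250.75, Sensor 5:24.75, Sensor 6:204.5 → nearest is Sensor 5
(5.5, 10.5, 2.5) — d² to each: Sensor 1:273.5, Sensor 2:180.5, Sensor 3:146.25, Sensor 4:114, Sensor 5:34, Sensor 6:113.25 → nearest is Sensor 5
(2.5, 15.5, 0.5) — d² to each: Sensor 1:484.5, Sensor 2:221.5, Sensor 3:298.25, Sensor 4:280, Sensor 5:62, Sensor 6:255.25 → nearest is Sensor 5
1 of the 4 points has Sensor 2 as nearest.

1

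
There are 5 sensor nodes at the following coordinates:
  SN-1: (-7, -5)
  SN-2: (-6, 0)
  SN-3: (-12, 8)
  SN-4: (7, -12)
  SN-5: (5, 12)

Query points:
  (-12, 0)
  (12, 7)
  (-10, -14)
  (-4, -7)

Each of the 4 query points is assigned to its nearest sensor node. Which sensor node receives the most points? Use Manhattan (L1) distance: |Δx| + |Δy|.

(-12, 0) — d to each: SN-1:10, SN-2:6, SN-3:8, SN-4:31, SN-5:29 → nearest is SN-2
(12, 7) — d to each: SN-1:31, SN-2:25, SN-3:25, SN-4:24, SN-5:12 → nearest is SN-5
(-10, -14) — d to each: SN-1:12, SN-2:18, SN-3:24, SN-4:19, SN-5:41 → nearest is SN-1
(-4, -7) — d to each: SN-1:5, SN-2:9, SN-3:23, SN-4:16, SN-5:28 → nearest is SN-1
Tally — SN-1:2, SN-2:1, SN-5:1. SN-1 captures the most (2).

SN-1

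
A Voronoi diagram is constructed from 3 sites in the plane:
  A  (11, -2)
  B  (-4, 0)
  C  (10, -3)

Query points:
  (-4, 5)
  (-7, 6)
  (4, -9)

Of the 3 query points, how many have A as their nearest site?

(-4, 5) — d² to each: A:274, B:25, C:260 → nearest is B
(-7, 6) — d² to each: A:388, B:45, C:370 → nearest is B
(4, -9) — d² to each: A:98, B:145, C:72 → nearest is C
0 of the 3 points have A as nearest.

0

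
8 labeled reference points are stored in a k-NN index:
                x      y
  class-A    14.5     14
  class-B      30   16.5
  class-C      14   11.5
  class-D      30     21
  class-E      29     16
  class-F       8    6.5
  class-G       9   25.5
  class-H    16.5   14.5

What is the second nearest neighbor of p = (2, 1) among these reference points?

Squared Euclidean distances:
d²(p, class-A) = 156.25 + 169 = 325.25
d²(p, class-B) = 784 + 240.25 = 1024.25
d²(p, class-C) = 144 + 110.25 = 254.25
d²(p, class-D) = 784 + 400 = 1184
d²(p, class-E) = 729 + 225 = 954
d²(p, class-F) = 36 + 30.25 = 66.25
d²(p, class-G) = 49 + 600.25 = 649.25
d²(p, class-H) = 210.25 + 182.25 = 392.5
Sorted ascending: class-F, class-C, class-A, … — the second-nearest is class-C.

class-C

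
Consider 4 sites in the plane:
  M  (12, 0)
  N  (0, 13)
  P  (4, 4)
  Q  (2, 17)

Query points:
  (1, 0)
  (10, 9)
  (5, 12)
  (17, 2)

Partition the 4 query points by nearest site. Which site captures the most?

P

(1, 0) — d² to each: M:121, N:170, P:25, Q:290 → nearest is P
(10, 9) — d² to each: M:85, N:116, P:61, Q:128 → nearest is P
(5, 12) — d² to each: M:193, N:26, P:65, Q:34 → nearest is N
(17, 2) — d² to each: M:29, N:410, P:173, Q:450 → nearest is M
Tally — M:1, N:1, P:2. P captures the most (2).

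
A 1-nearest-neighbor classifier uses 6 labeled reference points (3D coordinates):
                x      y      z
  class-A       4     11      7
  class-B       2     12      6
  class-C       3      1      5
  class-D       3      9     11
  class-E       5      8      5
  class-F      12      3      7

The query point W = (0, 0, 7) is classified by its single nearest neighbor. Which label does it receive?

Since √ is increasing, it suffices to compare squared distances:
d²(W, class-A) = 16 + 121 + 0 = 137
d²(W, class-B) = 4 + 144 + 1 = 149
d²(W, class-C) = 9 + 1 + 4 = 14
d²(W, class-D) = 9 + 81 + 16 = 106
d²(W, class-E) = 25 + 64 + 4 = 93
d²(W, class-F) = 144 + 9 + 0 = 153
Minimum is at class-C.

class-C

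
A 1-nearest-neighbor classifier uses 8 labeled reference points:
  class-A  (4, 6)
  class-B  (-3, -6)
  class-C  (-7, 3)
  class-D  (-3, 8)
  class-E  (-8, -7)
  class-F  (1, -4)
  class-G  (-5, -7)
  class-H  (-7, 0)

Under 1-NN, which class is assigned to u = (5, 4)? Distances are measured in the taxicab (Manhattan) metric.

d(u, class-A) = 1 + 2 = 3
d(u, class-B) = 8 + 10 = 18
d(u, class-C) = 12 + 1 = 13
d(u, class-D) = 8 + 4 = 12
d(u, class-E) = 13 + 11 = 24
d(u, class-F) = 4 + 8 = 12
d(u, class-G) = 10 + 11 = 21
d(u, class-H) = 12 + 4 = 16
class-A is nearest.

class-A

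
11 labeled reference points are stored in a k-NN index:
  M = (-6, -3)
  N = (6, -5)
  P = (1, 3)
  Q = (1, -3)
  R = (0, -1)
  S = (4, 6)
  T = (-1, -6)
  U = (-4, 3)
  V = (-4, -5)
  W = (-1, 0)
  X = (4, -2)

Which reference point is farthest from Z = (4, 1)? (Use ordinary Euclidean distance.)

M

Since √ is increasing, it suffices to compare squared distances:
|ZM|² = (4−(-6))² + (1−(-3))² = 100 + 16 = 116
|ZN|² = (4−6)² + (1−(-5))² = 4 + 36 = 40
|ZP|² = (4−1)² + (1−3)² = 9 + 4 = 13
|ZQ|² = (4−1)² + (1−(-3))² = 9 + 16 = 25
|ZR|² = (4−0)² + (1−(-1))² = 16 + 4 = 20
|ZS|² = (4−4)² + (1−6)² = 0 + 25 = 25
|ZT|² = (4−(-1))² + (1−(-6))² = 25 + 49 = 74
|ZU|² = (4−(-4))² + (1−3)² = 64 + 4 = 68
|ZV|² = (4−(-4))² + (1−(-5))² = 64 + 36 = 100
|ZW|² = (4−(-1))² + (1−0)² = 25 + 1 = 26
|ZX|² = (4−4)² + (1−(-2))² = 0 + 9 = 9
The largest is to M.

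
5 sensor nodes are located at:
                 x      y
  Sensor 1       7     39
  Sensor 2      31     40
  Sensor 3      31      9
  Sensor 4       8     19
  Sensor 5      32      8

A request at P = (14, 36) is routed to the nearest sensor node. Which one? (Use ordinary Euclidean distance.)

Since √ is increasing, it suffices to compare squared distances:
d²(P, Sensor 1) = (14−7)² + (36−39)² = 49 + 9 = 58
d²(P, Sensor 2) = (14−31)² + (36−40)² = 289 + 16 = 305
d²(P, Sensor 3) = (14−31)² + (36−9)² = 289 + 729 = 1018
d²(P, Sensor 4) = (14−8)² + (36−19)² = 36 + 289 = 325
d²(P, Sensor 5) = (14−32)² + (36−8)² = 324 + 784 = 1108
Minimum is at Sensor 1.

Sensor 1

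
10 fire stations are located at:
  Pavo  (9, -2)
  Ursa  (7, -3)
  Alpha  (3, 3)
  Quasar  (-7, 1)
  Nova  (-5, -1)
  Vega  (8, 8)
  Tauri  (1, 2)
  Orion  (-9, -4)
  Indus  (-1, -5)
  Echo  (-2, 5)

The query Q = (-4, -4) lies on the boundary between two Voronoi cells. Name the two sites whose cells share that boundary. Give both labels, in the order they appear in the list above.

Squared distances from Q to each site:
d²(Q, Pavo) = 169 + 4 = 173
d²(Q, Ursa) = 121 + 1 = 122
d²(Q, Alpha) = 49 + 49 = 98
d²(Q, Quasar) = 9 + 25 = 34
d²(Q, Nova) = 1 + 9 = 10
d²(Q, Vega) = 144 + 144 = 288
d²(Q, Tauri) = 25 + 36 = 61
d²(Q, Orion) = 25 + 0 = 25
d²(Q, Indus) = 9 + 1 = 10
d²(Q, Echo) = 4 + 81 = 85
Q is equidistant from Nova and Indus (both at squared distance 10), and every other site is strictly farther — so Q lies on the Nova–Indus Voronoi edge.

Nova and Indus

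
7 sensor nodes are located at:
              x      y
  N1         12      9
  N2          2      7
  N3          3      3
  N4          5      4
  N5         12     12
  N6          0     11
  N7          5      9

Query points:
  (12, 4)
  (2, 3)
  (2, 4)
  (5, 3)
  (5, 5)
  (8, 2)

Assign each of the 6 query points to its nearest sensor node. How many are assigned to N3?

(12, 4) — d² to each: N1:25, N2:109, N3:82, N4:49, N5:64, N6:193, N7:74 → nearest is N1
(2, 3) — d² to each: N1:136, N2:16, N3:1, N4:10, N5:181, N6:68, N7:45 → nearest is N3
(2, 4) — d² to each: N1:125, N2:9, N3:2, N4:9, N5:164, N6:53, N7:34 → nearest is N3
(5, 3) — d² to each: N1:85, N2:25, N3:4, N4:1, N5:130, N6:89, N7:36 → nearest is N4
(5, 5) — d² to each: N1:65, N2:13, N3:8, N4:1, N5:98, N6:61, N7:16 → nearest is N4
(8, 2) — d² to each: N1:65, N2:61, N3:26, N4:13, N5:116, N6:145, N7:58 → nearest is N4
2 of the 6 points have N3 as nearest.

2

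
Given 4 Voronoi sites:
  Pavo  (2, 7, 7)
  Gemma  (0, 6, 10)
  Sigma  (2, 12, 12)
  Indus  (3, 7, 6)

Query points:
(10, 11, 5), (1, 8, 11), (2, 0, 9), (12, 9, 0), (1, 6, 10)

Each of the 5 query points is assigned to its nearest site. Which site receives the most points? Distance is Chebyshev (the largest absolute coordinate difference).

Gemma

(10, 11, 5) — d to each: Pavo:8, Gemma:10, Sigma:8, Indus:7 → nearest is Indus
(1, 8, 11) — d to each: Pavo:4, Gemma:2, Sigma:4, Indus:5 → nearest is Gemma
(2, 0, 9) — d to each: Pavo:7, Gemma:6, Sigma:12, Indus:7 → nearest is Gemma
(12, 9, 0) — d to each: Pavo:10, Gemma:12, Sigma:12, Indus:9 → nearest is Indus
(1, 6, 10) — d to each: Pavo:3, Gemma:1, Sigma:6, Indus:4 → nearest is Gemma
Tally — Gemma:3, Indus:2. Gemma captures the most (3).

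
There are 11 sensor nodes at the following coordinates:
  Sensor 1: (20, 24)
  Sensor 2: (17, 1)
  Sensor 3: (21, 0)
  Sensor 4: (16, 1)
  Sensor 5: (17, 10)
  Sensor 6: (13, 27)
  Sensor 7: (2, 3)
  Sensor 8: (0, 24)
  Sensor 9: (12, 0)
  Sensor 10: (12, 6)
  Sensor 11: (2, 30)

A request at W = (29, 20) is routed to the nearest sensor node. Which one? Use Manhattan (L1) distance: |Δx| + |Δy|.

Sensor 1

d(W, Sensor 1) = |29−20| + |20−24| = 9 + 4 = 13
d(W, Sensor 2) = |29−17| + |20−1| = 12 + 19 = 31
d(W, Sensor 3) = |29−21| + |20−0| = 8 + 20 = 28
d(W, Sensor 4) = |29−16| + |20−1| = 13 + 19 = 32
d(W, Sensor 5) = |29−17| + |20−10| = 12 + 10 = 22
d(W, Sensor 6) = |29−13| + |20−27| = 16 + 7 = 23
d(W, Sensor 7) = |29−2| + |20−3| = 27 + 17 = 44
d(W, Sensor 8) = |29−0| + |20−24| = 29 + 4 = 33
d(W, Sensor 9) = |29−12| + |20−0| = 17 + 20 = 37
d(W, Sensor 10) = |29−12| + |20−6| = 17 + 14 = 31
d(W, Sensor 11) = |29−2| + |20−30| = 27 + 10 = 37
Sensor 1 is nearest.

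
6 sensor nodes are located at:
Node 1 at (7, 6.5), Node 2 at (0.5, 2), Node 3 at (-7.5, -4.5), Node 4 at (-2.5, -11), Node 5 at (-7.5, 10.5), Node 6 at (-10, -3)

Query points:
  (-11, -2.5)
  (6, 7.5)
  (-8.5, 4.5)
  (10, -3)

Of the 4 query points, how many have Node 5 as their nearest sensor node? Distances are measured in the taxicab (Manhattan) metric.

1

(-11, -2.5) — d to each: Node 1:27, Node 2:16, Node 3:5.5, Node 4:17, Node 5:16.5, Node 6:1.5 → nearest is Node 6
(6, 7.5) — d to each: Node 1:2, Node 2:11, Node 3:25.5, Node 4:27, Node 5:16.5, Node 6:26.5 → nearest is Node 1
(-8.5, 4.5) — d to each: Node 1:17.5, Node 2:11.5, Node 3:10, Node 4:21.5, Node 5:7, Node 6:9 → nearest is Node 5
(10, -3) — d to each: Node 1:12.5, Node 2:14.5, Node 3:19, Node 4:20.5, Node 5:31, Node 6:20 → nearest is Node 1
1 of the 4 points has Node 5 as nearest.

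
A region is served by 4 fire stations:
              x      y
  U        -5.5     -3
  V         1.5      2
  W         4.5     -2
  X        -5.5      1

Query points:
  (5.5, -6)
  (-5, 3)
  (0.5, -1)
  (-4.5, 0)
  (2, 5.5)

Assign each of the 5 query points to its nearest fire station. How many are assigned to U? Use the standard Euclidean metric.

0

(5.5, -6) — d² to each: U:130, V:80, W:17, X:170 → nearest is W
(-5, 3) — d² to each: U:36.25, V:43.25, W:115.25, X:4.25 → nearest is X
(0.5, -1) — d² to each: U:40, V:10, W:17, X:40 → nearest is V
(-4.5, 0) — d² to each: U:10, V:40, W:85, X:2 → nearest is X
(2, 5.5) — d² to each: U:128.5, V:12.5, W:62.5, X:76.5 → nearest is V
0 of the 5 points have U as nearest.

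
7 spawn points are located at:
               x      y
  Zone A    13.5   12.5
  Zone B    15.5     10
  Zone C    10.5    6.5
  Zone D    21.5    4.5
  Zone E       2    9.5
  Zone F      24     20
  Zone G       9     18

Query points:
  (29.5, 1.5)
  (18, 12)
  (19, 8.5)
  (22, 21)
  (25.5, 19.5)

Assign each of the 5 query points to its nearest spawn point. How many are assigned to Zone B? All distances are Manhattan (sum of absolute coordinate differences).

2

(29.5, 1.5) — d to each: Zone A:27, Zone B:22.5, Zone C:24, Zone D:11, Zone E:35.5, Zone F:24, Zone G:37 → nearest is Zone D
(18, 12) — d to each: Zone A:5, Zone B:4.5, Zone C:13, Zone D:11, Zone E:18.5, Zone F:14, Zone G:15 → nearest is Zone B
(19, 8.5) — d to each: Zone A:9.5, Zone B:5, Zone C:10.5, Zone D:6.5, Zone E:18, Zone F:16.5, Zone G:19.5 → nearest is Zone B
(22, 21) — d to each: Zone A:17, Zone B:17.5, Zone C:26, Zone D:17, Zone E:31.5, Zone F:3, Zone G:16 → nearest is Zone F
(25.5, 19.5) — d to each: Zone A:19, Zone B:19.5, Zone C:28, Zone D:19, Zone E:33.5, Zone F:2, Zone G:18 → nearest is Zone F
2 of the 5 points have Zone B as nearest.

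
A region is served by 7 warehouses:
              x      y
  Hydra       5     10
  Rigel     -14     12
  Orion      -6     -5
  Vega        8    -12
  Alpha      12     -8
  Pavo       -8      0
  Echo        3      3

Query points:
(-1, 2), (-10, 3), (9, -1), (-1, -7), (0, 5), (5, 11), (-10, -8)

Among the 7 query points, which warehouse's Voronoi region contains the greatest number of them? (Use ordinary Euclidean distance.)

(-1, 2) — d² to each: Hydra:100, Rigel:269, Orion:74, Vega:277, Alpha:269, Pavo:53, Echo:17 → nearest is Echo
(-10, 3) — d² to each: Hydra:274, Rigel:97, Orion:80, Vega:549, Alpha:605, Pavo:13, Echo:169 → nearest is Pavo
(9, -1) — d² to each: Hydra:137, Rigel:698, Orion:241, Vega:122, Alpha:58, Pavo:290, Echo:52 → nearest is Echo
(-1, -7) — d² to each: Hydra:325, Rigel:530, Orion:29, Vega:106, Alpha:170, Pavo:98, Echo:116 → nearest is Orion
(0, 5) — d² to each: Hydra:50, Rigel:245, Orion:136, Vega:353, Alpha:313, Pavo:89, Echo:13 → nearest is Echo
(5, 11) — d² to each: Hydra:1, Rigel:362, Orion:377, Vega:538, Alpha:410, Pavo:290, Echo:68 → nearest is Hydra
(-10, -8) — d² to each: Hydra:549, Rigel:416, Orion:25, Vega:340, Alpha:484, Pavo:68, Echo:290 → nearest is Orion
Tally — Hydra:1, Orion:2, Pavo:1, Echo:3. Echo captures the most (3).

Echo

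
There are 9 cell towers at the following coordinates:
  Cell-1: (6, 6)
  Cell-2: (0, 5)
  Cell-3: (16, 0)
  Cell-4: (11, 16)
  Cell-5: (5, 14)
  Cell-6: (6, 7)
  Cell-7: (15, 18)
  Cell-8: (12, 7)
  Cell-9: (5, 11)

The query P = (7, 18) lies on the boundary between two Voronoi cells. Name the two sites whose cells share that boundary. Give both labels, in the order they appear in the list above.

Cell-4 and Cell-5

Squared distances from P to each site:
d²(P, Cell-1) = (7−6)² + (18−6)² = 1 + 144 = 145
d²(P, Cell-2) = (7−0)² + (18−5)² = 49 + 169 = 218
d²(P, Cell-3) = (7−16)² + (18−0)² = 81 + 324 = 405
d²(P, Cell-4) = (7−11)² + (18−16)² = 16 + 4 = 20
d²(P, Cell-5) = (7−5)² + (18−14)² = 4 + 16 = 20
d²(P, Cell-6) = (7−6)² + (18−7)² = 1 + 121 = 122
d²(P, Cell-7) = (7−15)² + (18−18)² = 64 + 0 = 64
d²(P, Cell-8) = (7−12)² + (18−7)² = 25 + 121 = 146
d²(P, Cell-9) = (7−5)² + (18−11)² = 4 + 49 = 53
P is equidistant from Cell-4 and Cell-5 (both at squared distance 20), and every other site is strictly farther — so P lies on the Cell-4–Cell-5 Voronoi edge.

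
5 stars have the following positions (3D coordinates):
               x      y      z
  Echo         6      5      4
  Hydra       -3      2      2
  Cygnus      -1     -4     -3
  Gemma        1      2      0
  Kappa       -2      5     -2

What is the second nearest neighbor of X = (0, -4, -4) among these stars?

Gemma

Since √ is increasing, it suffices to compare squared distances:
d²(X, Echo) = (0−6)² + (-4−5)² + (-4−4)² = 36 + 81 + 64 = 181
d²(X, Hydra) = (0−(-3))² + (-4−2)² + (-4−2)² = 9 + 36 + 36 = 81
d²(X, Cygnus) = (0−(-1))² + (-4−(-4))² + (-4−(-3))² = 1 + 0 + 1 = 2
d²(X, Gemma) = (0−1)² + (-4−2)² + (-4−0)² = 1 + 36 + 16 = 53
d²(X, Kappa) = (0−(-2))² + (-4−5)² + (-4−(-2))² = 4 + 81 + 4 = 89
Sorted ascending: Cygnus, Gemma, Hydra, … — the second-nearest is Gemma.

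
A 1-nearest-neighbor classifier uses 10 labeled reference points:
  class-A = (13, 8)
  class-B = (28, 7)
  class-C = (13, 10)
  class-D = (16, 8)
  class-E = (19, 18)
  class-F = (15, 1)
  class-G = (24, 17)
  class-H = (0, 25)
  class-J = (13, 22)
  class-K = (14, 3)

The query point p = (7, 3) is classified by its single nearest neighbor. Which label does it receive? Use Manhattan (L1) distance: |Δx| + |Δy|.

d(p, class-A) = 6 + 5 = 11
d(p, class-B) = 21 + 4 = 25
d(p, class-C) = 6 + 7 = 13
d(p, class-D) = 9 + 5 = 14
d(p, class-E) = 12 + 15 = 27
d(p, class-F) = 8 + 2 = 10
d(p, class-G) = 17 + 14 = 31
d(p, class-H) = 7 + 22 = 29
d(p, class-J) = 6 + 19 = 25
d(p, class-K) = 7 + 0 = 7
class-K is nearest.

class-K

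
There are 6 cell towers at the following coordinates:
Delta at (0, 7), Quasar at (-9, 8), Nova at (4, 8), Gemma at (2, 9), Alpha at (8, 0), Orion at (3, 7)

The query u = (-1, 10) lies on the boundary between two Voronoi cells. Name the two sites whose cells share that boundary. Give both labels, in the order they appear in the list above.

Delta and Gemma

Squared distances from u to each site:
d²(u, Delta) = (-1−0)² + (10−7)² = 1 + 9 = 10
d²(u, Quasar) = (-1−(-9))² + (10−8)² = 64 + 4 = 68
d²(u, Nova) = (-1−4)² + (10−8)² = 25 + 4 = 29
d²(u, Gemma) = (-1−2)² + (10−9)² = 9 + 1 = 10
d²(u, Alpha) = (-1−8)² + (10−0)² = 81 + 100 = 181
d²(u, Orion) = (-1−3)² + (10−7)² = 16 + 9 = 25
u is equidistant from Delta and Gemma (both at squared distance 10), and every other site is strictly farther — so u lies on the Delta–Gemma Voronoi edge.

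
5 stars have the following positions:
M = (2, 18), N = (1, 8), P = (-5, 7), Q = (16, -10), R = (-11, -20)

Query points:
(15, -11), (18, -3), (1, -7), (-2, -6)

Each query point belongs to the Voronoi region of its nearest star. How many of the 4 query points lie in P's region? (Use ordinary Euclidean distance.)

(15, -11) — d² to each: M:1010, N:557, P:724, Q:2, R:757 → nearest is Q
(18, -3) — d² to each: M:697, N:410, P:629, Q:53, R:1130 → nearest is Q
(1, -7) — d² to each: M:626, N:225, P:232, Q:234, R:313 → nearest is N
(-2, -6) — d² to each: M:592, N:205, P:178, Q:340, R:277 → nearest is P
1 of the 4 points has P as nearest.

1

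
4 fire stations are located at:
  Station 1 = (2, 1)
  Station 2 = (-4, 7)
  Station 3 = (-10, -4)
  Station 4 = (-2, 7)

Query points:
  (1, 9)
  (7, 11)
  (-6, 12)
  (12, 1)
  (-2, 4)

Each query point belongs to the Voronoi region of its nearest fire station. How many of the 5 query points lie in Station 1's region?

1

(1, 9) — d² to each: Station 1:65, Station 2:29, Station 3:290, Station 4:13 → nearest is Station 4
(7, 11) — d² to each: Station 1:125, Station 2:137, Station 3:514, Station 4:97 → nearest is Station 4
(-6, 12) — d² to each: Station 1:185, Station 2:29, Station 3:272, Station 4:41 → nearest is Station 2
(12, 1) — d² to each: Station 1:100, Station 2:292, Station 3:509, Station 4:232 → nearest is Station 1
(-2, 4) — d² to each: Station 1:25, Station 2:13, Station 3:128, Station 4:9 → nearest is Station 4
1 of the 5 points has Station 1 as nearest.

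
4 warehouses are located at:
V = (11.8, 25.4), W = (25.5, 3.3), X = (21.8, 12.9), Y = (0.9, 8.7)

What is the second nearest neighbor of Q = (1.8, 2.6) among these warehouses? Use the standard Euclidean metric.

Since √ is increasing, it suffices to compare squared distances:
|QV|² = 100 + 519.84 = 619.84
|QW|² = 561.69 + 0.49 = 562.18
|QX|² = 400 + 106.09 = 506.09
|QY|² = 0.81 + 37.21 = 38.02
Sorted ascending: Y, X, W, … — the second-nearest is X.

X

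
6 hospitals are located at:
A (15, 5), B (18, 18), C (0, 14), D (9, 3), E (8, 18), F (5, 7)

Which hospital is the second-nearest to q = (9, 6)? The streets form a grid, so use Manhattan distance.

d(q,A) = |9−15| + |6−5| = 6 + 1 = 7
d(q,B) = |9−18| + |6−18| = 9 + 12 = 21
d(q,C) = |9−0| + |6−14| = 9 + 8 = 17
d(q,D) = |9−9| + |6−3| = 0 + 3 = 3
d(q,E) = |9−8| + |6−18| = 1 + 12 = 13
d(q,F) = |9−5| + |6−7| = 4 + 1 = 5
Sorted ascending: D, F, A, … — the second-nearest is F.

F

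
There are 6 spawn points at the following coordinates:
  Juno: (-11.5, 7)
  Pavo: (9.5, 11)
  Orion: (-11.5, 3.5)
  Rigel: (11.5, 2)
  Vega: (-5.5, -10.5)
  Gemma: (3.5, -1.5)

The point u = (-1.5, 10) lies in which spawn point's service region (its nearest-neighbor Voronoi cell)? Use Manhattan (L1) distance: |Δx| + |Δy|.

d(u, Juno) = 10 + 3 = 13
d(u, Pavo) = 11 + 1 = 12
d(u, Orion) = 10 + 6.5 = 16.5
d(u, Rigel) = 13 + 8 = 21
d(u, Vega) = 4 + 20.5 = 24.5
d(u, Gemma) = 5 + 11.5 = 16.5
The smallest is to Pavo, so u lies in the Voronoi region of Pavo.

Pavo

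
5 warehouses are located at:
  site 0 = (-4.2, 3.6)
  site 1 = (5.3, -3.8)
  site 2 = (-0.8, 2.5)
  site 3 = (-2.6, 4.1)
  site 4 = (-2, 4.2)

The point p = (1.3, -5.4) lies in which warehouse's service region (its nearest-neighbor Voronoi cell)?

site 1

Compare squared distances (the ordering matches that of the actual distances):
d²(p, site 0) = 30.25 + 81 = 111.25
d²(p, site 1) = 16 + 2.56 = 18.56
d²(p, site 2) = 4.41 + 62.41 = 66.82
d²(p, site 3) = 15.21 + 90.25 = 105.46
d²(p, site 4) = 10.89 + 92.16 = 103.05
The smallest is to site 1, so p lies in the Voronoi region of site 1.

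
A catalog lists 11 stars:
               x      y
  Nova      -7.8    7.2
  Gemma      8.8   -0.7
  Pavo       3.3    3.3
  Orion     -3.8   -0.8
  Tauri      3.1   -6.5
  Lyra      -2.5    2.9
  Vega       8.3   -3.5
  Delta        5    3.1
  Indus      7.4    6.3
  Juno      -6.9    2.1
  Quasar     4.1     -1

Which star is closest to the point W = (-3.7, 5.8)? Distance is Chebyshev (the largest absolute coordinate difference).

d(W, Nova) = max(4.1, 1.4) = 4.1
d(W, Gemma) = max(12.5, 6.5) = 12.5
d(W, Pavo) = max(7, 2.5) = 7
d(W, Orion) = max(0.1, 6.6) = 6.6
d(W, Tauri) = max(6.8, 12.3) = 12.3
d(W, Lyra) = max(1.2, 2.9) = 2.9
d(W, Vega) = max(12, 9.3) = 12
d(W, Delta) = max(8.7, 2.7) = 8.7
d(W, Indus) = max(11.1, 0.5) = 11.1
d(W, Juno) = max(3.2, 3.7) = 3.7
d(W, Quasar) = max(7.8, 6.8) = 7.8
The smallest is to Lyra, so W lies in the Voronoi region of Lyra.

Lyra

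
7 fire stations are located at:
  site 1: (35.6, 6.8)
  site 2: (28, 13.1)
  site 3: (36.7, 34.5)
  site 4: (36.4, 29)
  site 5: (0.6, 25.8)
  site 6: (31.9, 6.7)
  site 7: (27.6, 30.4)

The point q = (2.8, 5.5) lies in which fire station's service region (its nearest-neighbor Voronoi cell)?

Squared Euclidean distances:
d²(q, site 1) = 1075.84 + 1.69 = 1077.53
d²(q, site 2) = 635.04 + 57.76 = 692.8
d²(q, site 3) = 1149.21 + 841 = 1990.21
d²(q, site 4) = 1128.96 + 552.25 = 1681.21
d²(q, site 5) = 4.84 + 412.09 = 416.93
d²(q, site 6) = 846.81 + 1.44 = 848.25
d²(q, site 7) = 615.04 + 620.01 = 1235.05
site 5 is nearest.

site 5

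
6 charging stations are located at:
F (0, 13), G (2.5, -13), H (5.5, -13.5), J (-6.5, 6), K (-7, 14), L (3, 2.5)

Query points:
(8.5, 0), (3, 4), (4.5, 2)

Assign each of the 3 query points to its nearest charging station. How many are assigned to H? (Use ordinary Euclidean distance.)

0

(8.5, 0) — d² to each: F:241.25, G:205, H:191.25, J:261, K:436.25, L:36.5 → nearest is L
(3, 4) — d² to each: F:90, G:289.25, H:312.5, J:94.25, K:200, L:2.25 → nearest is L
(4.5, 2) — d² to each: F:141.25, G:229, H:241.25, J:137, K:276.25, L:2.5 → nearest is L
0 of the 3 points have H as nearest.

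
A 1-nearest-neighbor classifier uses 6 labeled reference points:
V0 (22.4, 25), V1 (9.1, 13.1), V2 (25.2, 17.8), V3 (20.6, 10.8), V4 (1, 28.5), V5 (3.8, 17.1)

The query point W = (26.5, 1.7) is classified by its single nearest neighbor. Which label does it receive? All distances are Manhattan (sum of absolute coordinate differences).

d(W,V0) = 4.1 + 23.3 = 27.4
d(W,V1) = 17.4 + 11.4 = 28.8
d(W,V2) = 1.3 + 16.1 = 17.4
d(W,V3) = 5.9 + 9.1 = 15
d(W,V4) = 25.5 + 26.8 = 52.3
d(W,V5) = 22.7 + 15.4 = 38.1
V3 is nearest.

V3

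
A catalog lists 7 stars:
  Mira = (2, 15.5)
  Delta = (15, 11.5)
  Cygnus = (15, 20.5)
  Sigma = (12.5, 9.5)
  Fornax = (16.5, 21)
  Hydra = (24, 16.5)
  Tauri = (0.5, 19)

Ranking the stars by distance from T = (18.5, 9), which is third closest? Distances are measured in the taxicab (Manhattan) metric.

Hydra

d(T, Mira) = |18.5−2| + |9−15.5| = 16.5 + 6.5 = 23
d(T, Delta) = |18.5−15| + |9−11.5| = 3.5 + 2.5 = 6
d(T, Cygnus) = |18.5−15| + |9−20.5| = 3.5 + 11.5 = 15
d(T, Sigma) = |18.5−12.5| + |9−9.5| = 6 + 0.5 = 6.5
d(T, Fornax) = |18.5−16.5| + |9−21| = 2 + 12 = 14
d(T, Hydra) = |18.5−24| + |9−16.5| = 5.5 + 7.5 = 13
d(T, Tauri) = |18.5−0.5| + |9−19| = 18 + 10 = 28
Sorted ascending: Delta, Sigma, Hydra, Fornax, … — the third-nearest is Hydra.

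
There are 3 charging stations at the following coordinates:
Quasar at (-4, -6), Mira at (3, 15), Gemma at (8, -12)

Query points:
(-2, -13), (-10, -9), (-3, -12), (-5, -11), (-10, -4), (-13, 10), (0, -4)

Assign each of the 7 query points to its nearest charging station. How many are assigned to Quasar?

(-2, -13) — d² to each: Quasar:53, Mira:809, Gemma:101 → nearest is Quasar
(-10, -9) — d² to each: Quasar:45, Mira:745, Gemma:333 → nearest is Quasar
(-3, -12) — d² to each: Quasar:37, Mira:765, Gemma:121 → nearest is Quasar
(-5, -11) — d² to each: Quasar:26, Mira:740, Gemma:170 → nearest is Quasar
(-10, -4) — d² to each: Quasar:40, Mira:530, Gemma:388 → nearest is Quasar
(-13, 10) — d² to each: Quasar:337, Mira:281, Gemma:925 → nearest is Mira
(0, -4) — d² to each: Quasar:20, Mira:370, Gemma:128 → nearest is Quasar
6 of the 7 points have Quasar as nearest.

6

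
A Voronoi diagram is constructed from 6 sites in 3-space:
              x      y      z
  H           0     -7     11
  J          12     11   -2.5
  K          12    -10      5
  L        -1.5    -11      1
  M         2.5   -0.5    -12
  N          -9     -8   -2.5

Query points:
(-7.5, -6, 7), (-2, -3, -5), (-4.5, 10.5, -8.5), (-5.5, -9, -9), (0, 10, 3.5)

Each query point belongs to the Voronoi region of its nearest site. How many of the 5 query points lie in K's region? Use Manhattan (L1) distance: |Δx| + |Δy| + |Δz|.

(-7.5, -6, 7) — d to each: H:12.5, J:46, K:25.5, L:17, M:34.5, N:13 → nearest is H
(-2, -3, -5) — d to each: H:22, J:30.5, K:31, L:14.5, M:14, N:14.5 → nearest is M
(-4.5, 10.5, -8.5) — d to each: H:41.5, J:23, K:50.5, L:34, M:21.5, N:29 → nearest is M
(-5.5, -9, -9) — d to each: H:27.5, J:44, K:32.5, L:16, M:19.5, N:11 → nearest is N
(0, 10, 3.5) — d to each: H:24.5, J:19, K:33.5, L:25, M:28.5, N:33 → nearest is J
0 of the 5 points have K as nearest.

0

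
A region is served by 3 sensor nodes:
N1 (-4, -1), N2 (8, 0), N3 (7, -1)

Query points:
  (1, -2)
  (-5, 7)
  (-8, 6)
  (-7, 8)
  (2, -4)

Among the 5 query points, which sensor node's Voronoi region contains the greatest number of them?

N1

(1, -2) — d² to each: N1:26, N2:53, N3:37 → nearest is N1
(-5, 7) — d² to each: N1:65, N2:218, N3:208 → nearest is N1
(-8, 6) — d² to each: N1:65, N2:292, N3:274 → nearest is N1
(-7, 8) — d² to each: N1:90, N2:289, N3:277 → nearest is N1
(2, -4) — d² to each: N1:45, N2:52, N3:34 → nearest is N3
Tally — N1:4, N3:1. N1 captures the most (4).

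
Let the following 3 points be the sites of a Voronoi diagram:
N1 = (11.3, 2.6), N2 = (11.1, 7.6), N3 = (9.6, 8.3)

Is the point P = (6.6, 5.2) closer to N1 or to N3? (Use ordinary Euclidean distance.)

N3

Compare squared distances:
|PN1|² = (6.6−11.3)² + (5.2−2.6)² = 22.09 + 6.76 = 28.85
|PN3|² = (6.6−9.6)² + (5.2−8.3)² = 9 + 9.61 = 18.61
28.85 > 18.61, so N3 is closer.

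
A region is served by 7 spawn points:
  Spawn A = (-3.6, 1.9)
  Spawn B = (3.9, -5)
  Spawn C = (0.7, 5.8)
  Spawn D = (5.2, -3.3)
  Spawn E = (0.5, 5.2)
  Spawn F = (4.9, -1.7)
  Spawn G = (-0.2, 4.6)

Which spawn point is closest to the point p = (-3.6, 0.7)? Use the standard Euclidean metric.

Spawn A

Squared Euclidean distances:
d²(p, Spawn A) = (-3.6−(-3.6))² + (0.7−1.9)² = 0 + 1.44 = 1.44
d²(p, Spawn B) = (-3.6−3.9)² + (0.7−(-5))² = 56.25 + 32.49 = 88.74
d²(p, Spawn C) = (-3.6−0.7)² + (0.7−5.8)² = 18.49 + 26.01 = 44.5
d²(p, Spawn D) = (-3.6−5.2)² + (0.7−(-3.3))² = 77.44 + 16 = 93.44
d²(p, Spawn E) = (-3.6−0.5)² + (0.7−5.2)² = 16.81 + 20.25 = 37.06
d²(p, Spawn F) = (-3.6−4.9)² + (0.7−(-1.7))² = 72.25 + 5.76 = 78.01
d²(p, Spawn G) = (-3.6−(-0.2))² + (0.7−4.6)² = 11.56 + 15.21 = 26.77
Spawn A is nearest.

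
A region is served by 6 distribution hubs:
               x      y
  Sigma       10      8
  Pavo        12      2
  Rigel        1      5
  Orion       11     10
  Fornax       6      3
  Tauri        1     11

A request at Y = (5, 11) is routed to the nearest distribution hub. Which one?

Tauri

Compare squared distances (the ordering matches that of the actual distances):
d²(Y, Sigma) = (5−10)² + (11−8)² = 25 + 9 = 34
d²(Y, Pavo) = (5−12)² + (11−2)² = 49 + 81 = 130
d²(Y, Rigel) = (5−1)² + (11−5)² = 16 + 36 = 52
d²(Y, Orion) = (5−11)² + (11−10)² = 36 + 1 = 37
d²(Y, Fornax) = (5−6)² + (11−3)² = 1 + 64 = 65
d²(Y, Tauri) = (5−1)² + (11−11)² = 16 + 0 = 16
Tauri is nearest.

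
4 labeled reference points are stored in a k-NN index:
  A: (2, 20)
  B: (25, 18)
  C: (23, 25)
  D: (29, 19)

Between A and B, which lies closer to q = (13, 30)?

Compare squared distances:
|qA|² = (13−2)² + (30−20)² = 121 + 100 = 221
|qB|² = (13−25)² + (30−18)² = 144 + 144 = 288
221 < 288, so A is closer.

A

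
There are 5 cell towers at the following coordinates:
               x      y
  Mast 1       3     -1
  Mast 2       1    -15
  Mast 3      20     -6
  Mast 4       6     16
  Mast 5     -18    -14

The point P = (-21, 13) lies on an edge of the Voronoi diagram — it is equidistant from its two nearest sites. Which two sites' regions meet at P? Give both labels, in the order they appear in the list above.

Squared distances from P to each site:
d²(P, Mast 1) = 576 + 196 = 772
d²(P, Mast 2) = 484 + 784 = 1268
d²(P, Mast 3) = 1681 + 361 = 2042
d²(P, Mast 4) = 729 + 9 = 738
d²(P, Mast 5) = 9 + 729 = 738
P is equidistant from Mast 4 and Mast 5 (both at squared distance 738), and every other site is strictly farther — so P lies on the Mast 4–Mast 5 Voronoi edge.

Mast 4 and Mast 5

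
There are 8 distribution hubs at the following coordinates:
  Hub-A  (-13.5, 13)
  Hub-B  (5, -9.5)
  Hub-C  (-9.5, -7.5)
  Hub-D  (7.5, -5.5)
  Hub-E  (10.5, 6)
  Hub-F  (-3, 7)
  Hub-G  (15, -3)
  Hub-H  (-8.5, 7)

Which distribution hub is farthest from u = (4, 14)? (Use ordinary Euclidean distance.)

Hub-C

Compare squared distances (the ordering matches that of the actual distances):
d²(u, Hub-A) = (4−(-13.5))² + (14−13)² = 306.25 + 1 = 307.25
d²(u, Hub-B) = (4−5)² + (14−(-9.5))² = 1 + 552.25 = 553.25
d²(u, Hub-C) = (4−(-9.5))² + (14−(-7.5))² = 182.25 + 462.25 = 644.5
d²(u, Hub-D) = (4−7.5)² + (14−(-5.5))² = 12.25 + 380.25 = 392.5
d²(u, Hub-E) = (4−10.5)² + (14−6)² = 42.25 + 64 = 106.25
d²(u, Hub-F) = (4−(-3))² + (14−7)² = 49 + 49 = 98
d²(u, Hub-G) = (4−15)² + (14−(-3))² = 121 + 289 = 410
d²(u, Hub-H) = (4−(-8.5))² + (14−7)² = 156.25 + 49 = 205.25
The largest is to Hub-C.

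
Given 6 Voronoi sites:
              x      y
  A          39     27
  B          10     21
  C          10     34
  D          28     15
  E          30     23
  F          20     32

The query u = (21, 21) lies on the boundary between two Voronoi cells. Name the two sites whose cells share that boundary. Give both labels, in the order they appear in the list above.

Squared distances from u to each site:
|uA|² = (21−39)² + (21−27)² = 324 + 36 = 360
|uB|² = (21−10)² + (21−21)² = 121 + 0 = 121
|uC|² = (21−10)² + (21−34)² = 121 + 169 = 290
|uD|² = (21−28)² + (21−15)² = 49 + 36 = 85
|uE|² = (21−30)² + (21−23)² = 81 + 4 = 85
|uF|² = (21−20)² + (21−32)² = 1 + 121 = 122
u is equidistant from D and E (both at squared distance 85), and every other site is strictly farther — so u lies on the D–E Voronoi edge.

D and E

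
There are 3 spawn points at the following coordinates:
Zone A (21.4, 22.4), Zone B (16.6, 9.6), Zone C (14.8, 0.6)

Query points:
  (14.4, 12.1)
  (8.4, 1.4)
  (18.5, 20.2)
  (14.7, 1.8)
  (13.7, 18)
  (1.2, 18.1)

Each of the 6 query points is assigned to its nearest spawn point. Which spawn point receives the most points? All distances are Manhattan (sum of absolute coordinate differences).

(14.4, 12.1) — d to each: Zone A:17.3, Zone B:4.7, Zone C:11.9 → nearest is Zone B
(8.4, 1.4) — d to each: Zone A:34, Zone B:16.4, Zone C:7.2 → nearest is Zone C
(18.5, 20.2) — d to each: Zone A:5.1, Zone B:12.5, Zone C:23.3 → nearest is Zone A
(14.7, 1.8) — d to each: Zone A:27.3, Zone B:9.7, Zone C:1.3 → nearest is Zone C
(13.7, 18) — d to each: Zone A:12.1, Zone B:11.3, Zone C:18.5 → nearest is Zone B
(1.2, 18.1) — d to each: Zone A:24.5, Zone B:23.9, Zone C:31.1 → nearest is Zone B
Tally — Zone A:1, Zone B:3, Zone C:2. Zone B captures the most (3).

Zone B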